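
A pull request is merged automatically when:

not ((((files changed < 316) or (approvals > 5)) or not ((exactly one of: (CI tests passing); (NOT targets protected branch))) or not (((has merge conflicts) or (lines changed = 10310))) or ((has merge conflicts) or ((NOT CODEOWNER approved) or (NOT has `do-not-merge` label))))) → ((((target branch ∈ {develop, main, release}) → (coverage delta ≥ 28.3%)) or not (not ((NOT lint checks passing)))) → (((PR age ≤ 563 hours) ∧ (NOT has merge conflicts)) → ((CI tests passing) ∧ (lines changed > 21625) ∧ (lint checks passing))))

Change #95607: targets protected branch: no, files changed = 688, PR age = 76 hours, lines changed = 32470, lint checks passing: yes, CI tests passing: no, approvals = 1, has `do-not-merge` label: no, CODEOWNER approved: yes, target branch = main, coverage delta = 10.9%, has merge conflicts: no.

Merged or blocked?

Atomic conditions:
  files changed < 316: 688 < 316 is false
  approvals > 5: 1 > 5 is false
  CI tests passing: no → false
  NOT targets protected branch: no → true
  has merge conflicts: no → false
  lines changed = 10310: 32470 == 10310 is false
  NOT CODEOWNER approved: yes → false
  NOT has `do-not-merge` label: no → true
  target branch ∈ {develop, main, release}: main is in the set → true
  coverage delta ≥ 28.3%: 10.9 ≥ 28.3 is false
  NOT lint checks passing: yes → false
  PR age ≤ 563 hours: 76 ≤ 563 is true
  NOT has merge conflicts: no → true
  lines changed > 21625: 32470 > 21625 is true
  lint checks passing: yes → true
Combine:
[1.1.1] false OR false = false
[1.1.2.1] exactly-one(false, true) = true
[1.1.2] NOT true = false
[1.1.3.1] false OR false = false
[1.1.3] NOT false = true
[1.1.4.2] false OR true = true
[1.1.4] false OR true = true
[1.1] false OR false OR true OR true = true
[1] NOT true = false
[2.1.1] true → false = false
[2.1.2.1] NOT false = true
[2.1.2] NOT true = false
[2.1] false OR false = false
[2.2.1] true AND true = true
[2.2.2] false AND true AND true = false
[2.2] true → false = false
[2] false → false (antecedent false ⇒ implication holds) = true
[root] false → true (antecedent false ⇒ implication holds) = true
Overall: true → merged

Merged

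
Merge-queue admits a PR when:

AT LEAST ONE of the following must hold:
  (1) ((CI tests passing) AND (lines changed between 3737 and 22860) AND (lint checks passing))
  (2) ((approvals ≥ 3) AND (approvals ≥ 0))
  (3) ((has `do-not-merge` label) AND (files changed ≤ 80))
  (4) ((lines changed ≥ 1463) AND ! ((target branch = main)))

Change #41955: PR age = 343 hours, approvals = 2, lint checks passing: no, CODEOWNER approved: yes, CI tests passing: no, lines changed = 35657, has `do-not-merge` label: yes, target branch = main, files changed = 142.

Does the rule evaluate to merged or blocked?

Blocked

Atomic conditions:
  CI tests passing: no → false
  lines changed between 3737 and 22860: 35657 in [3737, 22860] is false
  lint checks passing: no → false
  approvals ≥ 3: 2 ≥ 3 is false
  approvals ≥ 0: 2 ≥ 0 is true
  has `do-not-merge` label: yes → true
  files changed ≤ 80: 142 ≤ 80 is false
  lines changed ≥ 1463: 35657 ≥ 1463 is true
  target branch = main: main == main is true
Combine:
[1] false AND false AND false = false
[2] false AND true = false
[3] true AND false = false
[4.2] NOT true = false
[4] true AND false = false
[root] false OR false OR false OR false = false
Overall: false → blocked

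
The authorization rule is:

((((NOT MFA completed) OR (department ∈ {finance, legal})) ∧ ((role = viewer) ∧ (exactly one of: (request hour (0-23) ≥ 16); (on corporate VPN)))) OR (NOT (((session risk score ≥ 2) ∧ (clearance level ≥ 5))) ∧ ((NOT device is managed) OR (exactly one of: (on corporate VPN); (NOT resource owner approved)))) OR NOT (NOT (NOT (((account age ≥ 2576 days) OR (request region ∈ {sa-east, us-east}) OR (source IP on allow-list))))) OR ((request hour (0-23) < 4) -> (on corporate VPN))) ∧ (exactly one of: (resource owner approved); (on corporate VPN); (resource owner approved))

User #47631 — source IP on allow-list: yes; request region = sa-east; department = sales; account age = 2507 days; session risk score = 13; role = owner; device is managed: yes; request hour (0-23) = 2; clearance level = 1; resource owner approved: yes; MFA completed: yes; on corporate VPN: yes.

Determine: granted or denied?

Atomic conditions:
  NOT MFA completed: yes → false
  department ∈ {finance, legal}: sales is not in the set → false
  role = viewer: owner == viewer is false
  request hour (0-23) ≥ 16: 2 ≥ 16 is false
  on corporate VPN: yes → true
  session risk score ≥ 2: 13 ≥ 2 is true
  clearance level ≥ 5: 1 ≥ 5 is false
  NOT device is managed: yes → false
  NOT resource owner approved: yes → false
  account age ≥ 2576 days: 2507 ≥ 2576 is false
  request region ∈ {sa-east, us-east}: sa-east is in the set → true
  source IP on allow-list: yes → true
  request hour (0-23) < 4: 2 < 4 is true
  resource owner approved: yes → true
Combine:
[1.1.1] false OR false = false
[1.1.2.2] exactly-one(false, true) = true
[1.1.2] false AND true = false
[1.1] false AND false = false
[1.2.1.1] true AND false = false
[1.2.1] NOT false = true
[1.2.2.2] exactly-one(true, false) = true
[1.2.2] false OR true = true
[1.2] true AND true = true
[1.3.1.1.1] false OR true OR true = true
[1.3.1.1] NOT true = false
[1.3.1] NOT false = true
[1.3] NOT true = false
[1.4] true → true = true
[1] false OR true OR false OR true = true
[2] exactly-one(true, true, true) = false
[root] true AND false = false
Overall: false → denied

Denied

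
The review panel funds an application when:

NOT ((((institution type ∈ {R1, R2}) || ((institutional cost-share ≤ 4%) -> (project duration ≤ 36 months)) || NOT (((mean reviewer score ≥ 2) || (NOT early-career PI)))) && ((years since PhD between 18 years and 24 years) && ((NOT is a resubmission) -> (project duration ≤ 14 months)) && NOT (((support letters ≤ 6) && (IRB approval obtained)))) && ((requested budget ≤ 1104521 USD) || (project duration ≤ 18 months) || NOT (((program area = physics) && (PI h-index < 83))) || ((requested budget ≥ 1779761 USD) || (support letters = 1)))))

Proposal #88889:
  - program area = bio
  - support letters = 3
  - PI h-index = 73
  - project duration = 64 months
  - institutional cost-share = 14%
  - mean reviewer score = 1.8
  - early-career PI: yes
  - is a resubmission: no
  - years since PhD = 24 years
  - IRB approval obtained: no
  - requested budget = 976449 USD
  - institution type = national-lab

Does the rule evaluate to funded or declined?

Atomic conditions:
  institution type ∈ {R1, R2}: national-lab is not in the set → false
  institutional cost-share ≤ 4%: 14 ≤ 4 is false
  project duration ≤ 36 months: 64 ≤ 36 is false
  mean reviewer score ≥ 2: 1.8 ≥ 2 is false
  NOT early-career PI: yes → false
  years since PhD between 18 years and 24 years: 24 in [18, 24] is true
  NOT is a resubmission: no → true
  project duration ≤ 14 months: 64 ≤ 14 is false
  support letters ≤ 6: 3 ≤ 6 is true
  IRB approval obtained: no → false
  requested budget ≤ 1104521 USD: 976449 ≤ 1104521 is true
  project duration ≤ 18 months: 64 ≤ 18 is false
  program area = physics: bio == physics is false
  PI h-index < 83: 73 < 83 is true
  requested budget ≥ 1779761 USD: 976449 ≥ 1779761 is false
  support letters = 1: 3 == 1 is false
Combine:
[1.1.2] false → false (antecedent false ⇒ implication holds) = true
[1.1.3.1] false OR false = false
[1.1.3] NOT false = true
[1.1] false OR true OR true = true
[1.2.2] true → false = false
[1.2.3.1] true AND false = false
[1.2.3] NOT false = true
[1.2] true AND false AND true = false
[1.3.3.1] false AND true = false
[1.3.3] NOT false = true
[1.3.4] false OR false = false
[1.3] true OR false OR true OR false = true
[1] true AND false AND true = false
[root] NOT false = true
Overall: true → funded

Funded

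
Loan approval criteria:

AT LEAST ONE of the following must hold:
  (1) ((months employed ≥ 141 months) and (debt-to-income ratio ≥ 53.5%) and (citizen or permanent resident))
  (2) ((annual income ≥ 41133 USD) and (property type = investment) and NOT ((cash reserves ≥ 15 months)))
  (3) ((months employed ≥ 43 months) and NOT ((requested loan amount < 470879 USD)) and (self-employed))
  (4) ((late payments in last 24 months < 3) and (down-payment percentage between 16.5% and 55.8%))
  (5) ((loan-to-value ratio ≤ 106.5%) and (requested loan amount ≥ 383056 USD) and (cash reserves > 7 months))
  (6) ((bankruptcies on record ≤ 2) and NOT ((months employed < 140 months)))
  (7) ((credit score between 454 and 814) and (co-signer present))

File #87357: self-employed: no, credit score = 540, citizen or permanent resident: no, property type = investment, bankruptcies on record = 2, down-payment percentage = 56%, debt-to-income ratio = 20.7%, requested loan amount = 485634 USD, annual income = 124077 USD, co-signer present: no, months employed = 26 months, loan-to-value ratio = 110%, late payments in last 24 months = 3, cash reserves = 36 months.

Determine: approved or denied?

Atomic conditions:
  months employed ≥ 141 months: 26 ≥ 141 is false
  debt-to-income ratio ≥ 53.5%: 20.7 ≥ 53.5 is false
  citizen or permanent resident: no → false
  annual income ≥ 41133 USD: 124077 ≥ 41133 is true
  property type = investment: investment == investment is true
  cash reserves ≥ 15 months: 36 ≥ 15 is true
  months employed ≥ 43 months: 26 ≥ 43 is false
  requested loan amount < 470879 USD: 485634 < 470879 is false
  self-employed: no → false
  late payments in last 24 months < 3: 3 < 3 is false
  down-payment percentage between 16.5% and 55.8%: 56 in [16.5, 55.8] is false
  loan-to-value ratio ≤ 106.5%: 110 ≤ 106.5 is false
  requested loan amount ≥ 383056 USD: 485634 ≥ 383056 is true
  cash reserves > 7 months: 36 > 7 is true
  bankruptcies on record ≤ 2: 2 ≤ 2 is true
  months employed < 140 months: 26 < 140 is true
  credit score between 454 and 814: 540 in [454, 814] is true
  co-signer present: no → false
Combine:
[1] false AND false AND false = false
[2.3] NOT true = false
[2] true AND true AND false = false
[3.2] NOT false = true
[3] false AND true AND false = false
[4] false AND false = false
[5] false AND true AND true = false
[6.2] NOT true = false
[6] true AND false = false
[7] true AND false = false
[root] false OR false OR false OR false OR false OR false OR false = false
Overall: false → denied

Denied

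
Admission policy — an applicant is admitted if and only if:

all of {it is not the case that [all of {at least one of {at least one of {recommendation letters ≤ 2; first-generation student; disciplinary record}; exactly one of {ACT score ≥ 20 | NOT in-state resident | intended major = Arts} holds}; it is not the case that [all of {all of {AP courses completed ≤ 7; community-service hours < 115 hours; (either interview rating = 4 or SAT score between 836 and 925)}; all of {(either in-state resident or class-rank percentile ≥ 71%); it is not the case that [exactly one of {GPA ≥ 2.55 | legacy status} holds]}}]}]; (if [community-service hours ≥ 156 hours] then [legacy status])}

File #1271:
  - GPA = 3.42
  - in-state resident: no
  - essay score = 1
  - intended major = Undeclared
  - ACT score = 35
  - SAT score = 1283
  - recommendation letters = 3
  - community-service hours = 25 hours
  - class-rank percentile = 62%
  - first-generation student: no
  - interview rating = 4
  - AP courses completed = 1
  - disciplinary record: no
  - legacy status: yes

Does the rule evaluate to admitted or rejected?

Admitted

Atomic conditions:
  recommendation letters ≤ 2: 3 ≤ 2 is false
  first-generation student: no → false
  disciplinary record: no → false
  ACT score ≥ 20: 35 ≥ 20 is true
  NOT in-state resident: no → true
  intended major = Arts: Undeclared == Arts is false
  AP courses completed ≤ 7: 1 ≤ 7 is true
  community-service hours < 115 hours: 25 < 115 is true
  interview rating = 4: 4 == 4 is true
  SAT score between 836 and 925: 1283 in [836, 925] is false
  in-state resident: no → false
  class-rank percentile ≥ 71%: 62 ≥ 71 is false
  GPA ≥ 2.55: 3.42 ≥ 2.55 is true
  legacy status: yes → true
  community-service hours ≥ 156 hours: 25 ≥ 156 is false
Combine:
[1.1.1.1] false OR false OR false = false
[1.1.1.2] exactly-one(true, true, false) = false
[1.1.1] false OR false = false
[1.1.2.1.1.3] true OR false = true
[1.1.2.1.1] true AND true AND true = true
[1.1.2.1.2.1] false OR false = false
[1.1.2.1.2.2.1] exactly-one(true, true) = false
[1.1.2.1.2.2] NOT false = true
[1.1.2.1.2] false AND true = false
[1.1.2.1] true AND false = false
[1.1.2] NOT false = true
[1.1] false AND true = false
[1] NOT false = true
[2] false → true (antecedent false ⇒ implication holds) = true
[root] true AND true = true
Overall: true → admitted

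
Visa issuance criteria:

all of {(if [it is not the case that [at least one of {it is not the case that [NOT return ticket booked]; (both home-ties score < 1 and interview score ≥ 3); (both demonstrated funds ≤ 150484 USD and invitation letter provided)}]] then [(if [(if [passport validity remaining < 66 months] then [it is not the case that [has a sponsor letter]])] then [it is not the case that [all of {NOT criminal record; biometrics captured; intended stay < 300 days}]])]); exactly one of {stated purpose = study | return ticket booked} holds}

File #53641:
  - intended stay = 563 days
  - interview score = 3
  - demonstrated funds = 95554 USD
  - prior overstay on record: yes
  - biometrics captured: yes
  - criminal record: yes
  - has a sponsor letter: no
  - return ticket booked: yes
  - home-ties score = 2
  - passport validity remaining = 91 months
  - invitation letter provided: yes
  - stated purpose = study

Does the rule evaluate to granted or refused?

Refused

Atomic conditions:
  NOT return ticket booked: yes → false
  home-ties score < 1: 2 < 1 is false
  interview score ≥ 3: 3 ≥ 3 is true
  demonstrated funds ≤ 150484 USD: 95554 ≤ 150484 is true
  invitation letter provided: yes → true
  passport validity remaining < 66 months: 91 < 66 is false
  has a sponsor letter: no → false
  NOT criminal record: yes → false
  biometrics captured: yes → true
  intended stay < 300 days: 563 < 300 is false
  stated purpose = study: study == study is true
  return ticket booked: yes → true
Combine:
[1.1.1.1] NOT false = true
[1.1.1.2] false AND true = false
[1.1.1.3] true AND true = true
[1.1.1] true OR false OR true = true
[1.1] NOT true = false
[1.2.1.2] NOT false = true
[1.2.1] false → true (antecedent false ⇒ implication holds) = true
[1.2.2.1] false AND true AND false = false
[1.2.2] NOT false = true
[1.2] true → true = true
[1] false → true (antecedent false ⇒ implication holds) = true
[2] exactly-one(true, true) = false
[root] true AND false = false
Overall: false → refused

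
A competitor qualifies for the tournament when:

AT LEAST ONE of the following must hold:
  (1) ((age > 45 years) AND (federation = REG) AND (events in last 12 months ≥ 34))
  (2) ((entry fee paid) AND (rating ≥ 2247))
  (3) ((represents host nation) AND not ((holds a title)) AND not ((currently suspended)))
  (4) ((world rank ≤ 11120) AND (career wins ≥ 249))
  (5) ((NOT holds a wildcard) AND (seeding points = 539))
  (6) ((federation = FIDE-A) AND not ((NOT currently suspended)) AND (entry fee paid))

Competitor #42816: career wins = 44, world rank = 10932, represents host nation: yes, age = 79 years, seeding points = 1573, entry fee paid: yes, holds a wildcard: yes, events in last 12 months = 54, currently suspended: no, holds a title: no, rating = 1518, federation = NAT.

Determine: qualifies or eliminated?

Qualifies

Atomic conditions:
  age > 45 years: 79 > 45 is true
  federation = REG: NAT == REG is false
  events in last 12 months ≥ 34: 54 ≥ 34 is true
  entry fee paid: yes → true
  rating ≥ 2247: 1518 ≥ 2247 is false
  represents host nation: yes → true
  holds a title: no → false
  currently suspended: no → false
  world rank ≤ 11120: 10932 ≤ 11120 is true
  career wins ≥ 249: 44 ≥ 249 is false
  NOT holds a wildcard: yes → false
  seeding points = 539: 1573 == 539 is false
  federation = FIDE-A: NAT == FIDE-A is false
  NOT currently suspended: no → true
Combine:
[1] true AND false AND true = false
[2] true AND false = false
[3.2] NOT false = true
[3.3] NOT false = true
[3] true AND true AND true = true
[4] true AND false = false
[5] false AND false = false
[6.2] NOT true = false
[6] false AND false AND true = false
[root] false OR false OR true OR false OR false OR false = true
Overall: true → qualifies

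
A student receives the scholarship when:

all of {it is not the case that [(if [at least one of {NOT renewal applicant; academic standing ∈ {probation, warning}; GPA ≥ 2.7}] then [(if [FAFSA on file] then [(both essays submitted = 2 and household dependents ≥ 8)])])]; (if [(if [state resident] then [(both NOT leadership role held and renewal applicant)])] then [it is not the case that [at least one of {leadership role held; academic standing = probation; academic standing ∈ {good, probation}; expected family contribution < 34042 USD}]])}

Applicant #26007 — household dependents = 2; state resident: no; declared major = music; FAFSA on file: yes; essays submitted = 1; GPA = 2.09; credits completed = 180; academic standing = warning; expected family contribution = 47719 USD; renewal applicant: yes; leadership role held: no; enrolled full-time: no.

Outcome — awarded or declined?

Atomic conditions:
  NOT renewal applicant: yes → false
  academic standing ∈ {probation, warning}: warning is in the set → true
  GPA ≥ 2.7: 2.09 ≥ 2.7 is false
  FAFSA on file: yes → true
  essays submitted = 2: 1 == 2 is false
  household dependents ≥ 8: 2 ≥ 8 is false
  state resident: no → false
  NOT leadership role held: no → true
  renewal applicant: yes → true
  leadership role held: no → false
  academic standing = probation: warning == probation is false
  academic standing ∈ {good, probation}: warning is not in the set → false
  expected family contribution < 34042 USD: 47719 < 34042 is false
Combine:
[1.1.1] false OR true OR false = true
[1.1.2.2] false AND false = false
[1.1.2] true → false = false
[1.1] true → false = false
[1] NOT false = true
[2.1.2] true AND true = true
[2.1] false → true (antecedent false ⇒ implication holds) = true
[2.2.1] false OR false OR false OR false = false
[2.2] NOT false = true
[2] true → true = true
[root] true AND true = true
Overall: true → awarded

Awarded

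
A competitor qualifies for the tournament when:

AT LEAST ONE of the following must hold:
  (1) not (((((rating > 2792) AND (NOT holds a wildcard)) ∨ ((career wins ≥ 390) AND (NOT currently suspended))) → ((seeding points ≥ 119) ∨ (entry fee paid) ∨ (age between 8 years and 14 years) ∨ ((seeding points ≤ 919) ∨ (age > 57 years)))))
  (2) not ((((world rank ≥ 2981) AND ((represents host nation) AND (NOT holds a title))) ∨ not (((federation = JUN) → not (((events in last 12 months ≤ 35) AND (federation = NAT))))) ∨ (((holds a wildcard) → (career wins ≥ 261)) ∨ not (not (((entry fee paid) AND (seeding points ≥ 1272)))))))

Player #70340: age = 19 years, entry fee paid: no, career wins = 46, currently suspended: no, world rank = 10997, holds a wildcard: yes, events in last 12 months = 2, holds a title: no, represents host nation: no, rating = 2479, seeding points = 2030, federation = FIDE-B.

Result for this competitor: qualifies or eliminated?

Qualifies

Atomic conditions:
  rating > 2792: 2479 > 2792 is false
  NOT holds a wildcard: yes → false
  career wins ≥ 390: 46 ≥ 390 is false
  NOT currently suspended: no → true
  seeding points ≥ 119: 2030 ≥ 119 is true
  entry fee paid: no → false
  age between 8 years and 14 years: 19 in [8, 14] is false
  seeding points ≤ 919: 2030 ≤ 919 is false
  age > 57 years: 19 > 57 is false
  world rank ≥ 2981: 10997 ≥ 2981 is true
  represents host nation: no → false
  NOT holds a title: no → true
  federation = JUN: FIDE-B == JUN is false
  events in last 12 months ≤ 35: 2 ≤ 35 is true
  federation = NAT: FIDE-B == NAT is false
  holds a wildcard: yes → true
  career wins ≥ 261: 46 ≥ 261 is false
  seeding points ≥ 1272: 2030 ≥ 1272 is true
Combine:
[1.1.1.1] false AND false = false
[1.1.1.2] false AND true = false
[1.1.1] false OR false = false
[1.1.2.4] false OR false = false
[1.1.2] true OR false OR false OR false = true
[1.1] false → true (antecedent false ⇒ implication holds) = true
[1] NOT true = false
[2.1.1.2] false AND true = false
[2.1.1] true AND false = false
[2.1.2.1.2.1] true AND false = false
[2.1.2.1.2] NOT false = true
[2.1.2.1] false → true (antecedent false ⇒ implication holds) = true
[2.1.2] NOT true = false
[2.1.3.1] true → false = false
[2.1.3.2.1.1] false AND true = false
[2.1.3.2.1] NOT false = true
[2.1.3.2] NOT true = false
[2.1.3] false OR false = false
[2.1] false OR false OR false = false
[2] NOT false = true
[root] false OR true = true
Overall: true → qualifies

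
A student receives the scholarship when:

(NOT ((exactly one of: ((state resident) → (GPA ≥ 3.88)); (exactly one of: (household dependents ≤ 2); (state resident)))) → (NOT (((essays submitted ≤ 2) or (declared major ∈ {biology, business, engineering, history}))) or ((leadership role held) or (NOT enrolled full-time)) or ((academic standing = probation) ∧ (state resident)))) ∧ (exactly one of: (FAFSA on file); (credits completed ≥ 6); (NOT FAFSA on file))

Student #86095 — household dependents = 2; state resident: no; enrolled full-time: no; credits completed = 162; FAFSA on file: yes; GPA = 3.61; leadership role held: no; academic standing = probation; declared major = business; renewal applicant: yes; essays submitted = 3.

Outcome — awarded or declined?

Atomic conditions:
  state resident: no → false
  GPA ≥ 3.88: 3.61 ≥ 3.88 is false
  household dependents ≤ 2: 2 ≤ 2 is true
  essays submitted ≤ 2: 3 ≤ 2 is false
  declared major ∈ {biology, business, engineering, history}: business is in the set → true
  leadership role held: no → false
  NOT enrolled full-time: no → true
  academic standing = probation: probation == probation is true
  FAFSA on file: yes → true
  credits completed ≥ 6: 162 ≥ 6 is true
  NOT FAFSA on file: yes → false
Combine:
[1.1.1.1] false → false (antecedent false ⇒ implication holds) = true
[1.1.1.2] exactly-one(true, false) = true
[1.1.1] exactly-one(true, true) = false
[1.1] NOT false = true
[1.2.1.1] false OR true = true
[1.2.1] NOT true = false
[1.2.2] false OR true = true
[1.2.3] true AND false = false
[1.2] false OR true OR false = true
[1] true → true = true
[2] exactly-one(true, true, false) = false
[root] true AND false = false
Overall: false → declined

Declined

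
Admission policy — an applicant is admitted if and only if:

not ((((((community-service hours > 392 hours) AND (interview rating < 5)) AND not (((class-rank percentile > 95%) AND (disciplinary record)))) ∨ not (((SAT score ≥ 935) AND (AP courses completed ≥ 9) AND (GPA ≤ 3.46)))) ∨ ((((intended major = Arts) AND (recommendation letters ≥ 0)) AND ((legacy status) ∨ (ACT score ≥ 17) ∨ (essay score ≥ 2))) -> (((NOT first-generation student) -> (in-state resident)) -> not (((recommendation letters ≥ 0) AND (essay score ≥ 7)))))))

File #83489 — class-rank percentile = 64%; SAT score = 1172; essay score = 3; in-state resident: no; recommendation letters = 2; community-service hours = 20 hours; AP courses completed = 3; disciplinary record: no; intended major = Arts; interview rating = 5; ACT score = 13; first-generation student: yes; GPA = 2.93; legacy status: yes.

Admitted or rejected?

Atomic conditions:
  community-service hours > 392 hours: 20 > 392 is false
  interview rating < 5: 5 < 5 is false
  class-rank percentile > 95%: 64 > 95 is false
  disciplinary record: no → false
  SAT score ≥ 935: 1172 ≥ 935 is true
  AP courses completed ≥ 9: 3 ≥ 9 is false
  GPA ≤ 3.46: 2.93 ≤ 3.46 is true
  intended major = Arts: Arts == Arts is true
  recommendation letters ≥ 0: 2 ≥ 0 is true
  legacy status: yes → true
  ACT score ≥ 17: 13 ≥ 17 is false
  essay score ≥ 2: 3 ≥ 2 is true
  NOT first-generation student: yes → false
  in-state resident: no → false
  essay score ≥ 7: 3 ≥ 7 is false
Combine:
[1.1.1.1] false AND false = false
[1.1.1.2.1] false AND false = false
[1.1.1.2] NOT false = true
[1.1.1] false AND true = false
[1.1.2.1] true AND false AND true = false
[1.1.2] NOT false = true
[1.1] false OR true = true
[1.2.1.1] true AND true = true
[1.2.1.2] true OR false OR true = true
[1.2.1] true AND true = true
[1.2.2.1] false → false (antecedent false ⇒ implication holds) = true
[1.2.2.2.1] true AND false = false
[1.2.2.2] NOT false = true
[1.2.2] true → true = true
[1.2] true → true = true
[1] true OR true = true
[root] NOT true = false
Overall: false → rejected

Rejected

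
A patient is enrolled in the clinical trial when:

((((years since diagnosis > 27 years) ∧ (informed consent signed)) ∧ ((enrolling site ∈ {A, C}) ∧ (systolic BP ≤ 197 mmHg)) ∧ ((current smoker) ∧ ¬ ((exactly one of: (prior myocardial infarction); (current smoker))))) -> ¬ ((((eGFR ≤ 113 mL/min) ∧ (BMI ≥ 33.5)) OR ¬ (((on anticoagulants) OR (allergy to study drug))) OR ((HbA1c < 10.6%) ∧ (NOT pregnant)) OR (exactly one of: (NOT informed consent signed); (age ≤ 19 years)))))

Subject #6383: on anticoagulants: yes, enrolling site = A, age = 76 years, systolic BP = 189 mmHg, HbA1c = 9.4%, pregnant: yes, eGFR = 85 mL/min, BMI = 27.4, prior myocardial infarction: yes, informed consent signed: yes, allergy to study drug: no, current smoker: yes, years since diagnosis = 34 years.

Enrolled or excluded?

Enrolled

Atomic conditions:
  years since diagnosis > 27 years: 34 > 27 is true
  informed consent signed: yes → true
  enrolling site ∈ {A, C}: A is in the set → true
  systolic BP ≤ 197 mmHg: 189 ≤ 197 is true
  current smoker: yes → true
  prior myocardial infarction: yes → true
  eGFR ≤ 113 mL/min: 85 ≤ 113 is true
  BMI ≥ 33.5: 27.4 ≥ 33.5 is false
  on anticoagulants: yes → true
  allergy to study drug: no → false
  HbA1c < 10.6%: 9.4 < 10.6 is true
  NOT pregnant: yes → false
  NOT informed consent signed: yes → false
  age ≤ 19 years: 76 ≤ 19 is false
Combine:
[1.1] true AND true = true
[1.2] true AND true = true
[1.3.2.1] exactly-one(true, true) = false
[1.3.2] NOT false = true
[1.3] true AND true = true
[1] true AND true AND true = true
[2.1.1] true AND false = false
[2.1.2.1] true OR false = true
[2.1.2] NOT true = false
[2.1.3] true AND false = false
[2.1.4] exactly-one(false, false) = false
[2.1] false OR false OR false OR false = false
[2] NOT false = true
[root] true → true = true
Overall: true → enrolled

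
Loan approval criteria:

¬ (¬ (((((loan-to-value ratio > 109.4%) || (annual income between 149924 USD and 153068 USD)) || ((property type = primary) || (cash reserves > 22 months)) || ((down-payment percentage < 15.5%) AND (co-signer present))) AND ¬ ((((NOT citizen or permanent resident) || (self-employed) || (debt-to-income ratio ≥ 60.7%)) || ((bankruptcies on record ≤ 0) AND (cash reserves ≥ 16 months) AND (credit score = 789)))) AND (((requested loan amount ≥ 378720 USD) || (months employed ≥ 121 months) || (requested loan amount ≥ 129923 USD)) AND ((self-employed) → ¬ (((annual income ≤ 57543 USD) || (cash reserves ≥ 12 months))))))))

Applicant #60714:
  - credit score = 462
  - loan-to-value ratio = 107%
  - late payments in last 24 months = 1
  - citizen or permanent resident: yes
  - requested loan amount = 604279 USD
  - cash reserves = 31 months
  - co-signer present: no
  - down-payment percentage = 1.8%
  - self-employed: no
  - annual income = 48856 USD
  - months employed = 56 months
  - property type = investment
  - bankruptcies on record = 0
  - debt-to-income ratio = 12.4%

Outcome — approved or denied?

Approved

Atomic conditions:
  loan-to-value ratio > 109.4%: 107 > 109.4 is false
  annual income between 149924 USD and 153068 USD: 48856 in [149924, 153068] is false
  property type = primary: investment == primary is false
  cash reserves > 22 months: 31 > 22 is true
  down-payment percentage < 15.5%: 1.8 < 15.5 is true
  co-signer present: no → false
  NOT citizen or permanent resident: yes → false
  self-employed: no → false
  debt-to-income ratio ≥ 60.7%: 12.4 ≥ 60.7 is false
  bankruptcies on record ≤ 0: 0 ≤ 0 is true
  cash reserves ≥ 16 months: 31 ≥ 16 is true
  credit score = 789: 462 == 789 is false
  requested loan amount ≥ 378720 USD: 604279 ≥ 378720 is true
  months employed ≥ 121 months: 56 ≥ 121 is false
  requested loan amount ≥ 129923 USD: 604279 ≥ 129923 is true
  annual income ≤ 57543 USD: 48856 ≤ 57543 is true
  cash reserves ≥ 12 months: 31 ≥ 12 is true
Combine:
[1.1.1.1] false OR false = false
[1.1.1.2] false OR true = true
[1.1.1.3] true AND false = false
[1.1.1] false OR true OR false = true
[1.1.2.1.1] false OR false OR false = false
[1.1.2.1.2] true AND true AND false = false
[1.1.2.1] false OR false = false
[1.1.2] NOT false = true
[1.1.3.1] true OR false OR true = true
[1.1.3.2.2.1] true OR true = true
[1.1.3.2.2] NOT true = false
[1.1.3.2] false → false (antecedent false ⇒ implication holds) = true
[1.1.3] true AND true = true
[1.1] true AND true AND true = true
[1] NOT true = false
[root] NOT false = true
Overall: true → approved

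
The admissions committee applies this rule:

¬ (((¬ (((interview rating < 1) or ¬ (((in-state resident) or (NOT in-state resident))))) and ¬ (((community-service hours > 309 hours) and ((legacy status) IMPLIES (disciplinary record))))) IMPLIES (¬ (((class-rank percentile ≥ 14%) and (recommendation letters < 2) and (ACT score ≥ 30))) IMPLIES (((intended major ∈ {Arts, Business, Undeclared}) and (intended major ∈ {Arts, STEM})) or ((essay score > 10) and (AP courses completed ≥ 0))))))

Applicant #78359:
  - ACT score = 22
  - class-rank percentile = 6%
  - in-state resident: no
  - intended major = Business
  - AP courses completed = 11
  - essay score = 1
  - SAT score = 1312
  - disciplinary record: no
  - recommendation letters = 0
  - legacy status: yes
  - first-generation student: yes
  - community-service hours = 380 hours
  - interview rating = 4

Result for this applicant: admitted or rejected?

Admitted

Atomic conditions:
  interview rating < 1: 4 < 1 is false
  in-state resident: no → false
  NOT in-state resident: no → true
  community-service hours > 309 hours: 380 > 309 is true
  legacy status: yes → true
  disciplinary record: no → false
  class-rank percentile ≥ 14%: 6 ≥ 14 is false
  recommendation letters < 2: 0 < 2 is true
  ACT score ≥ 30: 22 ≥ 30 is false
  intended major ∈ {Arts, Business, Undeclared}: Business is in the set → true
  intended major ∈ {Arts, STEM}: Business is not in the set → false
  essay score > 10: 1 > 10 is false
  AP courses completed ≥ 0: 11 ≥ 0 is true
Combine:
[1.1.1.1.2.1] false OR true = true
[1.1.1.1.2] NOT true = false
[1.1.1.1] false OR false = false
[1.1.1] NOT false = true
[1.1.2.1.2] true → false = false
[1.1.2.1] true AND false = false
[1.1.2] NOT false = true
[1.1] true AND true = true
[1.2.1.1] false AND true AND false = false
[1.2.1] NOT false = true
[1.2.2.1] true AND false = false
[1.2.2.2] false AND true = false
[1.2.2] false OR false = false
[1.2] true → false = false
[1] true → false = false
[root] NOT false = true
Overall: true → admitted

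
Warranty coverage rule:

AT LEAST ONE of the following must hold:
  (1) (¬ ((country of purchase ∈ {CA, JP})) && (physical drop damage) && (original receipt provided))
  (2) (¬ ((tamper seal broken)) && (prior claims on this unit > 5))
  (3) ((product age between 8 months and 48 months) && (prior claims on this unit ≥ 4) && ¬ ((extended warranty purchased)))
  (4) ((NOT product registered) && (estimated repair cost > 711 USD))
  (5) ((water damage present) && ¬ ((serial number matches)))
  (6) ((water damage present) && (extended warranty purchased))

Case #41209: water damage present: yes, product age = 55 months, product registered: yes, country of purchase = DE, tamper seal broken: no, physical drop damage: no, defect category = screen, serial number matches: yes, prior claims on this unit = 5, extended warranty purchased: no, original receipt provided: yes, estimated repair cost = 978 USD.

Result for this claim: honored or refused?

Refused

Atomic conditions:
  country of purchase ∈ {CA, JP}: DE is not in the set → false
  physical drop damage: no → false
  original receipt provided: yes → true
  tamper seal broken: no → false
  prior claims on this unit > 5: 5 > 5 is false
  product age between 8 months and 48 months: 55 in [8, 48] is false
  prior claims on this unit ≥ 4: 5 ≥ 4 is true
  extended warranty purchased: no → false
  NOT product registered: yes → false
  estimated repair cost > 711 USD: 978 > 711 is true
  water damage present: yes → true
  serial number matches: yes → true
Combine:
[1.1] NOT false = true
[1] true AND false AND true = false
[2.1] NOT false = true
[2] true AND false = false
[3.3] NOT false = true
[3] false AND true AND true = false
[4] false AND true = false
[5.2] NOT true = false
[5] true AND false = false
[6] true AND false = false
[root] false OR false OR false OR false OR false OR false = false
Overall: false → refused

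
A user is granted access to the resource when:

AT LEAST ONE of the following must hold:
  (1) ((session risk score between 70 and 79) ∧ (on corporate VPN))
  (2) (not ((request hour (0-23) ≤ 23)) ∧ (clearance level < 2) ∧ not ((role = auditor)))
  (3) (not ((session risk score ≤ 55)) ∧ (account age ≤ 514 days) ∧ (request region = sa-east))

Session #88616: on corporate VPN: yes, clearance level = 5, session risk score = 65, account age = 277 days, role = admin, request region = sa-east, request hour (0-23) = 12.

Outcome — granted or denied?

Granted

Atomic conditions:
  session risk score between 70 and 79: 65 in [70, 79] is false
  on corporate VPN: yes → true
  request hour (0-23) ≤ 23: 12 ≤ 23 is true
  clearance level < 2: 5 < 2 is false
  role = auditor: admin == auditor is false
  session risk score ≤ 55: 65 ≤ 55 is false
  account age ≤ 514 days: 277 ≤ 514 is true
  request region = sa-east: sa-east == sa-east is true
Combine:
[1] false AND true = false
[2.1] NOT true = false
[2.3] NOT false = true
[2] false AND false AND true = false
[3.1] NOT false = true
[3] true AND true AND true = true
[root] false OR false OR true = true
Overall: true → granted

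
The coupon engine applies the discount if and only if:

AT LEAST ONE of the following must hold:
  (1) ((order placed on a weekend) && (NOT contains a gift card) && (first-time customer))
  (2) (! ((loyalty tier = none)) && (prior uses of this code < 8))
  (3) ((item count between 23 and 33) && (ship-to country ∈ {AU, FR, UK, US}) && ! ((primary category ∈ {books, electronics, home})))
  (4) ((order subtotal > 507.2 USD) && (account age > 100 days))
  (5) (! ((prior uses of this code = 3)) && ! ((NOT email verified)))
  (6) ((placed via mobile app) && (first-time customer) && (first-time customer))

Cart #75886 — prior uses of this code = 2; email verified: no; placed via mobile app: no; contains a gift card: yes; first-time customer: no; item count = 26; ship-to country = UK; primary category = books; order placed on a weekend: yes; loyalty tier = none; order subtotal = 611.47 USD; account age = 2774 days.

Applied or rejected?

Atomic conditions:
  order placed on a weekend: yes → true
  NOT contains a gift card: yes → false
  first-time customer: no → false
  loyalty tier = none: none == none is true
  prior uses of this code < 8: 2 < 8 is true
  item count between 23 and 33: 26 in [23, 33] is true
  ship-to country ∈ {AU, FR, UK, US}: UK is in the set → true
  primary category ∈ {books, electronics, home}: books is in the set → true
  order subtotal > 507.2 USD: 611.47 > 507.2 is true
  account age > 100 days: 2774 > 100 is true
  prior uses of this code = 3: 2 == 3 is false
  NOT email verified: no → true
  placed via mobile app: no → false
Combine:
[1] true AND false AND false = false
[2.1] NOT true = false
[2] false AND true = false
[3.3] NOT true = false
[3] true AND true AND false = false
[4] true AND true = true
[5.1] NOT false = true
[5.2] NOT true = false
[5] true AND false = false
[6] false AND false AND false = false
[root] false OR false OR false OR true OR false OR false = true
Overall: true → applied

Applied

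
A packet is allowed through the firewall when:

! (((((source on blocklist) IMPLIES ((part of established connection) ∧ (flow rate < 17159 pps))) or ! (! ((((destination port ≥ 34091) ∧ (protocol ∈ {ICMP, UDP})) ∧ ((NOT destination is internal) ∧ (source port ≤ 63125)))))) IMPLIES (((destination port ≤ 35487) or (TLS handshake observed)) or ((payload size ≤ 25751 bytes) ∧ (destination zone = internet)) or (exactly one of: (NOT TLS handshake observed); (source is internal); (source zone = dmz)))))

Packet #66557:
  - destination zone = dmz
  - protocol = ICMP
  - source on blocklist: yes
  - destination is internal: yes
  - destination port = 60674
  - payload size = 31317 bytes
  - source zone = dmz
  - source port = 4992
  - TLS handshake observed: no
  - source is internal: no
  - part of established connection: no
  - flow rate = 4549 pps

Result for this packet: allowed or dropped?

Dropped

Atomic conditions:
  source on blocklist: yes → true
  part of established connection: no → false
  flow rate < 17159 pps: 4549 < 17159 is true
  destination port ≥ 34091: 60674 ≥ 34091 is true
  protocol ∈ {ICMP, UDP}: ICMP is in the set → true
  NOT destination is internal: yes → false
  source port ≤ 63125: 4992 ≤ 63125 is true
  destination port ≤ 35487: 60674 ≤ 35487 is false
  TLS handshake observed: no → false
  payload size ≤ 25751 bytes: 31317 ≤ 25751 is false
  destination zone = internet: dmz == internet is false
  NOT TLS handshake observed: no → true
  source is internal: no → false
  source zone = dmz: dmz == dmz is true
Combine:
[1.1.1.2] false AND true = false
[1.1.1] true → false = false
[1.1.2.1.1.1] true AND true = true
[1.1.2.1.1.2] false AND true = false
[1.1.2.1.1] true AND false = false
[1.1.2.1] NOT false = true
[1.1.2] NOT true = false
[1.1] false OR false = false
[1.2.1] false OR false = false
[1.2.2] false AND false = false
[1.2.3] exactly-one(true, false, true) = false
[1.2] false OR false OR false = false
[1] false → false (antecedent false ⇒ implication holds) = true
[root] NOT true = false
Overall: false → dropped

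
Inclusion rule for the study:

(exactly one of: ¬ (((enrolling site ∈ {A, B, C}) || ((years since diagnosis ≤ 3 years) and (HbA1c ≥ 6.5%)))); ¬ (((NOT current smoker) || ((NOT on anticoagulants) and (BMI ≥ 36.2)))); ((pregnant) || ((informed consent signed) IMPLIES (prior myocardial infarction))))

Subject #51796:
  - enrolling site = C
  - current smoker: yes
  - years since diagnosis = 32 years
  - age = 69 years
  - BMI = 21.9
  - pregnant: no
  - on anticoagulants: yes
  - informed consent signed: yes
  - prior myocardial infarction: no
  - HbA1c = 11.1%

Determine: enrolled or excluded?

Enrolled

Atomic conditions:
  enrolling site ∈ {A, B, C}: C is in the set → true
  years since diagnosis ≤ 3 years: 32 ≤ 3 is false
  HbA1c ≥ 6.5%: 11.1 ≥ 6.5 is true
  NOT current smoker: yes → false
  NOT on anticoagulants: yes → false
  BMI ≥ 36.2: 21.9 ≥ 36.2 is false
  pregnant: no → false
  informed consent signed: yes → true
  prior myocardial infarction: no → false
Combine:
[1.1.2] false AND true = false
[1.1] true OR false = true
[1] NOT true = false
[2.1.2] false AND false = false
[2.1] false OR false = false
[2] NOT false = true
[3.2] true → false = false
[3] false OR false = false
[root] exactly-one(false, true, false) = true
Overall: true → enrolled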